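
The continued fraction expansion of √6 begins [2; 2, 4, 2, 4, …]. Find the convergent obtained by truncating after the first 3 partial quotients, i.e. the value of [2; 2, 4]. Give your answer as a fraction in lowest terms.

a_0 = 2: 2/1
a_1 = 2: 5/2
a_2 = 4: 22/9

22/9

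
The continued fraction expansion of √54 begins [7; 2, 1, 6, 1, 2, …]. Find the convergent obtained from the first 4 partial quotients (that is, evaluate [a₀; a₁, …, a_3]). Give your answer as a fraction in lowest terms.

Start with 6.
1 + 1/(6/1) = 1 + 1/6 = 7/6
2 + 1/(7/6) = 2 + 6/7 = 20/7
7 + 1/(20/7) = 7 + 7/20 = 147/20

147/20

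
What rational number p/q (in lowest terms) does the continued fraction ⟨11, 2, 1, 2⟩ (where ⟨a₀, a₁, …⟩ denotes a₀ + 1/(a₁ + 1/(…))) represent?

91/8

Work from the innermost term outward:
Start with 2.
1 + 1/(2/1) = 1 + 1/2 = 3/2
2 + 1/(3/2) = 2 + 2/3 = 8/3
11 + 1/(8/3) = 11 + 3/8 = 91/8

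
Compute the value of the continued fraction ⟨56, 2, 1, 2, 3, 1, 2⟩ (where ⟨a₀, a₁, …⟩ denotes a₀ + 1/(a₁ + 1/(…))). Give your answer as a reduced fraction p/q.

Start with 2.
1 + 1/(2/1) = 1 + 1/2 = 3/2
3 + 1/(3/2) = 3 + 2/3 = 11/3
2 + 1/(11/3) = 2 + 3/11 = 25/11
1 + 1/(25/11) = 1 + 11/25 = 36/25
2 + 1/(36/25) = 2 + 25/36 = 97/36
56 + 1/(97/36) = 56 + 36/97 = 5468/97

5468/97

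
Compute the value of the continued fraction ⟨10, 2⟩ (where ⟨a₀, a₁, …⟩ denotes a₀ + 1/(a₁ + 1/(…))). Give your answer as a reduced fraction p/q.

21/2

Work from the innermost term outward:
Start with 2.
10 + 1/(2/1) = 10 + 1/2 = 21/2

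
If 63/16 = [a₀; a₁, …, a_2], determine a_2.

⌊63/16⌋ = 3, remainder 15
⌊16/15⌋ = 1, remainder 1
⌊15/1⌋ = 15, remainder 0

15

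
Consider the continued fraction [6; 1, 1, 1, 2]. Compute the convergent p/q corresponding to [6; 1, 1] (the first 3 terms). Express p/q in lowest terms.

13/2

a_0 = 6: 6/1
a_1 = 1: 7/1
a_2 = 1: 13/2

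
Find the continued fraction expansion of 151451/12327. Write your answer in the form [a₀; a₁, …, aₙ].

Apply division with remainder until the remainder is 0:
151451 ÷ 12327 → quotient 12, remainder 3527
12327 ÷ 3527 → quotient 3, remainder 1746
3527 ÷ 1746 → quotient 2, remainder 35
1746 ÷ 35 → quotient 49, remainder 31
35 ÷ 31 → quotient 1, remainder 4
31 ÷ 4 → quotient 7, remainder 3
4 ÷ 3 → quotient 1, remainder 1
3 ÷ 1 → quotient 3, remainder 0

[12; 3, 2, 49, 1, 7, 1, 3]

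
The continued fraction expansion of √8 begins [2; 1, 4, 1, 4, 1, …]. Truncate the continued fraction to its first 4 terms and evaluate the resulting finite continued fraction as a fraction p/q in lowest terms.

a_0 = 2: 2/1
a_1 = 1: 3/1
a_2 = 4: 14/5
a_3 = 1: 17/6

17/6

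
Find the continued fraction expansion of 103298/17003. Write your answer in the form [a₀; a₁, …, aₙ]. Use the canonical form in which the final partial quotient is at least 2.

[6; 13, 3, 1, 1, 9, 19]

Apply division with remainder until the remainder is 0:
103298 ÷ 17003 → quotient 6, remainder 1280
17003 ÷ 1280 → quotient 13, remainder 363
1280 ÷ 363 → quotient 3, remainder 191
363 ÷ 191 → quotient 1, remainder 172
191 ÷ 172 → quotient 1, remainder 19
172 ÷ 19 → quotient 9, remainder 1
19 ÷ 1 → quotient 19, remainder 0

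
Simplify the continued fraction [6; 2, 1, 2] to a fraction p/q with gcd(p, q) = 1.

Start with 2.
1 + 1/(2/1) = 1 + 1/2 = 3/2
2 + 1/(3/2) = 2 + 2/3 = 8/3
6 + 1/(8/3) = 6 + 3/8 = 51/8

51/8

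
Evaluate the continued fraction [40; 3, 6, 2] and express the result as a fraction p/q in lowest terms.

1653/41

a_0 = 40: 40/1
a_1 = 3: 121/3
a_2 = 6: 766/19
a_3 = 2: 1653/41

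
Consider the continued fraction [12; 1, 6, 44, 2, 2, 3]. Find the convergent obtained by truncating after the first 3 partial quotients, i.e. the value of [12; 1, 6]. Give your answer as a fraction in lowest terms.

90/7

a_0 = 12: 12/1
a_1 = 1: 13/1
a_2 = 6: 90/7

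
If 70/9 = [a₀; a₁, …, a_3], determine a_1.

1

⌊70/9⌋ = 7, remainder 7
⌊9/7⌋ = 1, remainder 2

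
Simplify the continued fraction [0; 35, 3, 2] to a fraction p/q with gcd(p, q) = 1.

7/247

a_0 = 0: 0/1
a_1 = 35: 1/35
a_2 = 3: 3/106
a_3 = 2: 7/247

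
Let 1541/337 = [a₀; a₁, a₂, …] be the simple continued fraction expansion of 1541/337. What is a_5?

⌊1541/337⌋ = 4, remainder 193
⌊337/193⌋ = 1, remainder 144
⌊193/144⌋ = 1, remainder 49
⌊144/49⌋ = 2, remainder 46
⌊49/46⌋ = 1, remainder 3
⌊46/3⌋ = 15, remainder 1

15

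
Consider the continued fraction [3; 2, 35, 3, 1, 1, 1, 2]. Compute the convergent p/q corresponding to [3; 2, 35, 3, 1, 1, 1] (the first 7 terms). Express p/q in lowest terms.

2749/787

a_0 = 3: 3/1
a_1 = 2: 7/2
a_2 = 35: 248/71
a_3 = 3: 751/215
a_4 = 1: 999/286
a_5 = 1: 1750/501
a_6 = 1: 2749/787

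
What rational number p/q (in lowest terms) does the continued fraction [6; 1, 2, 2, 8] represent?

396/59

Work from the innermost term outward:
Start with 8.
2 + 1/(8/1) = 2 + 1/8 = 17/8
2 + 1/(17/8) = 2 + 8/17 = 42/17
1 + 1/(42/17) = 1 + 17/42 = 59/42
6 + 1/(59/42) = 6 + 42/59 = 396/59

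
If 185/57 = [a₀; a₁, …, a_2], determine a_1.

4

Repeatedly divide and take the remainder:
185 = 3·57 + 14, so a_0 = 3
57 = 4·14 + 1, so a_1 = 4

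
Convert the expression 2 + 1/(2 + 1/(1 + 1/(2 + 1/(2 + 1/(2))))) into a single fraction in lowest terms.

Start with 2.
2 + 1/(2/1) = 2 + 1/2 = 5/2
2 + 1/(5/2) = 2 + 2/5 = 12/5
1 + 1/(12/5) = 1 + 5/12 = 17/12
2 + 1/(17/12) = 2 + 12/17 = 46/17
2 + 1/(46/17) = 2 + 17/46 = 109/46

109/46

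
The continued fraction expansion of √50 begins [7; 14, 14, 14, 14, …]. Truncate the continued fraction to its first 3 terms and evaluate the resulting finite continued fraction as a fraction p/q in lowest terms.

Use the convergent recurrence hₖ = aₖ·hₖ₋₁ + hₖ₋₂ (and likewise for the denominators kₖ):
a_0 = 7: 7/1
a_1 = 14: 99/14
a_2 = 14: 1393/197

1393/197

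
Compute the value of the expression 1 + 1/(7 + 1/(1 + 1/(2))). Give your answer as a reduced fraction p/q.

Start with 2.
1 + 1/(2/1) = 1 + 1/2 = 3/2
7 + 1/(3/2) = 7 + 2/3 = 23/3
1 + 1/(23/3) = 1 + 3/23 = 26/23

26/23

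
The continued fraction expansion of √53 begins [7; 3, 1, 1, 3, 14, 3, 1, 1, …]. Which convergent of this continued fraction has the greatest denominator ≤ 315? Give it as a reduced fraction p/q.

List convergents until the denominator exceeds the bound:
a_0 = 7: 7/1  (≤ bound)
a_1 = 3: 22/3  (≤ bound)
a_2 = 1: 29/4  (≤ bound)
a_3 = 1: 51/7  (≤ bound)
a_4 = 3: 182/25  (≤ bound)
a_5 = 14: 2599/357  (> 315, stop)

182/25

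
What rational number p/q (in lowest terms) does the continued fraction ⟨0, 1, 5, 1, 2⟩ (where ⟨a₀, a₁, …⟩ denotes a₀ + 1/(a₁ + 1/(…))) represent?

17/20

Starting at the tail and folding back:
Start with 2.
1 + 1/(2/1) = 1 + 1/2 = 3/2
5 + 1/(3/2) = 5 + 2/3 = 17/3
1 + 1/(17/3) = 1 + 3/17 = 20/17
0 + 1/(20/17) = 0 + 17/20 = 17/20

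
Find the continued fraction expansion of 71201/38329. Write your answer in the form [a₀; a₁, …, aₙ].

Apply division with remainder until the remainder is 0:
⌊71201/38329⌋ = 1, remainder 32872
⌊38329/32872⌋ = 1, remainder 5457
⌊32872/5457⌋ = 6, remainder 130
⌊5457/130⌋ = 41, remainder 127
⌊130/127⌋ = 1, remainder 3
⌊127/3⌋ = 42, remainder 1
⌊3/1⌋ = 3, remainder 0

[1; 1, 6, 41, 1, 42, 3]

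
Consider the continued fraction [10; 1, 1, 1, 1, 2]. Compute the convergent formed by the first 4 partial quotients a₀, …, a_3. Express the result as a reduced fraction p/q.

32/3

Use the convergent recurrence hₖ = aₖ·hₖ₋₁ + hₖ₋₂ (and likewise for the denominators kₖ):
a_0 = 10: 10/1
a_1 = 1: 11/1
a_2 = 1: 21/2
a_3 = 1: 32/3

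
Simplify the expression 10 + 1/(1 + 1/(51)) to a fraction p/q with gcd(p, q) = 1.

571/52

Collapse the nested fraction from the inside out:
Start with 51.
1 + 1/(51/1) = 1 + 1/51 = 52/51
10 + 1/(52/51) = 10 + 51/52 = 571/52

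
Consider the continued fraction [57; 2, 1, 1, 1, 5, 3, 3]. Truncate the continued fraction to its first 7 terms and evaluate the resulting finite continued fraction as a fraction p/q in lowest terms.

Work from the innermost term outward:
Start with 3.
5 + 1/(3/1) = 5 + 1/3 = 16/3
1 + 1/(16/3) = 1 + 3/16 = 19/16
1 + 1/(19/16) = 1 + 16/19 = 35/19
1 + 1/(35/19) = 1 + 19/35 = 54/35
2 + 1/(54/35) = 2 + 35/54 = 143/54
57 + 1/(143/54) = 57 + 54/143 = 8205/143

8205/143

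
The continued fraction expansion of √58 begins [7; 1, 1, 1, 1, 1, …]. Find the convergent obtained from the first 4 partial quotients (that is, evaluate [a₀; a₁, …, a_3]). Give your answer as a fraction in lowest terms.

Start with 1.
1 + 1/(1/1) = 1 + 1/1 = 2/1
1 + 1/(2/1) = 1 + 1/2 = 3/2
7 + 1/(3/2) = 7 + 2/3 = 23/3

23/3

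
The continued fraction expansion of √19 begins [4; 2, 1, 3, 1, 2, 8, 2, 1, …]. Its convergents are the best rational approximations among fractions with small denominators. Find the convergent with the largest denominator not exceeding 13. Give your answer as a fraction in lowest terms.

a_0 = 4: 4/1  (≤ bound)
a_1 = 2: 9/2  (≤ bound)
a_2 = 1: 13/3  (≤ bound)
a_3 = 3: 48/11  (≤ bound)
a_4 = 1: 61/14  (> 13, stop)

48/11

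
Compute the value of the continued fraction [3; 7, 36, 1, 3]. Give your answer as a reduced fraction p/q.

3246/1033

Build up convergents one term at a time:
a_0 = 3: 3/1
a_1 = 7: 22/7
a_2 = 36: 795/253
a_3 = 1: 817/260
a_4 = 3: 3246/1033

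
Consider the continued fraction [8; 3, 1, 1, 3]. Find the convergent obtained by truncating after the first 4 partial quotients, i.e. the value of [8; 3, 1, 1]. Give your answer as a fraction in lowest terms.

Collapse the nested fraction from the inside out:
Start with 1.
1 + 1/(1/1) = 1 + 1/1 = 2/1
3 + 1/(2/1) = 3 + 1/2 = 7/2
8 + 1/(7/2) = 8 + 2/7 = 58/7

58/7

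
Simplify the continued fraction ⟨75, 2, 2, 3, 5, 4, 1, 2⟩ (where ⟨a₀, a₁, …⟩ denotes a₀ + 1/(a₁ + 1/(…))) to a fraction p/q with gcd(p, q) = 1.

98864/1311

Start with 2.
1 + 1/(2/1) = 1 + 1/2 = 3/2
4 + 1/(3/2) = 4 + 2/3 = 14/3
5 + 1/(14/3) = 5 + 3/14 = 73/14
3 + 1/(73/14) = 3 + 14/73 = 233/73
2 + 1/(233/73) = 2 + 73/233 = 539/233
2 + 1/(539/233) = 2 + 233/539 = 1311/539
75 + 1/(1311/539) = 75 + 539/1311 = 98864/1311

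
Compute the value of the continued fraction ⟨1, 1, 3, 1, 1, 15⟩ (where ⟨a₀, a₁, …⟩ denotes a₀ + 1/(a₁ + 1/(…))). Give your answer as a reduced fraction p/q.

249/140

a_0 = 1: 1/1
a_1 = 1: 2/1
a_2 = 3: 7/4
a_3 = 1: 9/5
a_4 = 1: 16/9
a_5 = 15: 249/140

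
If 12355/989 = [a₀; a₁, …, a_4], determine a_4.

7

Apply division with remainder until the remainder is 0:
12355 = 12·989 + 487, so a_0 = 12
989 = 2·487 + 15, so a_1 = 2
487 = 32·15 + 7, so a_2 = 32
15 = 2·7 + 1, so a_3 = 2
7 = 7·1 + 0, so a_4 = 7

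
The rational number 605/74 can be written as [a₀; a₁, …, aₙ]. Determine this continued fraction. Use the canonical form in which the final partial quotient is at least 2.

⌊605/74⌋ = 8, remainder 13
⌊74/13⌋ = 5, remainder 9
⌊13/9⌋ = 1, remainder 4
⌊9/4⌋ = 2, remainder 1
⌊4/1⌋ = 4, remainder 0

[8; 5, 1, 2, 4]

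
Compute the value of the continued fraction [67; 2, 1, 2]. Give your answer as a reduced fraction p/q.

Start with 2.
1 + 1/(2/1) = 1 + 1/2 = 3/2
2 + 1/(3/2) = 2 + 2/3 = 8/3
67 + 1/(8/3) = 67 + 3/8 = 539/8

539/8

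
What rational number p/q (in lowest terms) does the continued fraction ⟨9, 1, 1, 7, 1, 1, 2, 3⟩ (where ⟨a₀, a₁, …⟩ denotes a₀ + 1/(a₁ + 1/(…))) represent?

2621/275

a_0 = 9: 9/1
a_1 = 1: 10/1
a_2 = 1: 19/2
a_3 = 7: 143/15
a_4 = 1: 162/17
a_5 = 1: 305/32
a_6 = 2: 772/81
a_7 = 3: 2621/275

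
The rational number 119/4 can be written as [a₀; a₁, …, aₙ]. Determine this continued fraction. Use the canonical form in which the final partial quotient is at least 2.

Repeatedly divide and take the remainder:
119 ÷ 4 → quotient 29, remainder 3
4 ÷ 3 → quotient 1, remainder 1
3 ÷ 1 → quotient 3, remainder 0

[29; 1, 3]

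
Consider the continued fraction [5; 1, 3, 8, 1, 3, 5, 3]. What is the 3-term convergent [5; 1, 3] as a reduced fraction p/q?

23/4

Compute successive convergents:
a_0 = 5: 5/1
a_1 = 1: 6/1
a_2 = 3: 23/4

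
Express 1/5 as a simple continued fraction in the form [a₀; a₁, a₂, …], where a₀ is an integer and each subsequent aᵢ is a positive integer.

[0; 5]

Repeatedly divide and take the remainder:
⌊1/5⌋ = 0, remainder 1
⌊5/1⌋ = 5, remainder 0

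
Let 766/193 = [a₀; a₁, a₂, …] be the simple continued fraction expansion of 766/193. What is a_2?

Apply division with remainder until the remainder is 0:
766 = 3·193 + 187, so a_0 = 3
193 = 1·187 + 6, so a_1 = 1
187 = 31·6 + 1, so a_2 = 31

31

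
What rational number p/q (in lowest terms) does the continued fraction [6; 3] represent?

a_0 = 6: 6/1
a_1 = 3: 19/3

19/3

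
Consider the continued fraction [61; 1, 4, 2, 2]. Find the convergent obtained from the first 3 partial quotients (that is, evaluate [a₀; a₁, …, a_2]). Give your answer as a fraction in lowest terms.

309/5

a_0 = 61: 61/1
a_1 = 1: 62/1
a_2 = 4: 309/5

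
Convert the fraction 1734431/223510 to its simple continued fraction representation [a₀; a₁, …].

[7; 1, 3, 6, 54, 41, 4]

1734431 ÷ 223510 → quotient 7, remainder 169861
223510 ÷ 169861 → quotient 1, remainder 53649
169861 ÷ 53649 → quotient 3, remainder 8914
53649 ÷ 8914 → quotient 6, remainder 165
8914 ÷ 165 → quotient 54, remainder 4
165 ÷ 4 → quotient 41, remainder 1
4 ÷ 1 → quotient 4, remainder 0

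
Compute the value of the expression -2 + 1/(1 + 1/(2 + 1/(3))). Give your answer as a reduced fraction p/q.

Start with 3.
2 + 1/(3/1) = 2 + 1/3 = 7/3
1 + 1/(7/3) = 1 + 3/7 = 10/7
-2 + 1/(10/7) = -2 + 7/10 = -13/10

-13/10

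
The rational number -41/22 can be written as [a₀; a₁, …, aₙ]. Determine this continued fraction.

[-2; 7, 3]

-41 ÷ 22 → quotient -2, remainder 3
22 ÷ 3 → quotient 7, remainder 1
3 ÷ 1 → quotient 3, remainder 0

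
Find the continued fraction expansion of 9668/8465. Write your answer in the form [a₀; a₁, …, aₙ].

Run the Euclidean algorithm, recording each quotient:
9668 ÷ 8465 → quotient 1, remainder 1203
8465 ÷ 1203 → quotient 7, remainder 44
1203 ÷ 44 → quotient 27, remainder 15
44 ÷ 15 → quotient 2, remainder 14
15 ÷ 14 → quotient 1, remainder 1
14 ÷ 1 → quotient 14, remainder 0

[1; 7, 27, 2, 1, 14]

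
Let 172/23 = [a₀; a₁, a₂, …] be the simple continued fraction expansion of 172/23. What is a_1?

Apply division with remainder until the remainder is 0:
172 = 7·23 + 11, so a_0 = 7
23 = 2·11 + 1, so a_1 = 2

2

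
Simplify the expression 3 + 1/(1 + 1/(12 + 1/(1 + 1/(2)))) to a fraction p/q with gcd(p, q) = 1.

Start with 2.
1 + 1/(2/1) = 1 + 1/2 = 3/2
12 + 1/(3/2) = 12 + 2/3 = 38/3
1 + 1/(38/3) = 1 + 3/38 = 41/38
3 + 1/(41/38) = 3 + 38/41 = 161/41

161/41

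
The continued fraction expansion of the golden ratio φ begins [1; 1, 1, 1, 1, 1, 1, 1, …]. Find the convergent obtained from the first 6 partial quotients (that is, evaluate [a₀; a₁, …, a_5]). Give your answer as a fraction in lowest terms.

13/8

Start with 1.
1 + 1/(1/1) = 1 + 1/1 = 2/1
1 + 1/(2/1) = 1 + 1/2 = 3/2
1 + 1/(3/2) = 1 + 2/3 = 5/3
1 + 1/(5/3) = 1 + 3/5 = 8/5
1 + 1/(8/5) = 1 + 5/8 = 13/8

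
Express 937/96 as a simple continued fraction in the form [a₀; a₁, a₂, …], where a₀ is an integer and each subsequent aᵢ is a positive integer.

937 ÷ 96 → quotient 9, remainder 73
96 ÷ 73 → quotient 1, remainder 23
73 ÷ 23 → quotient 3, remainder 4
23 ÷ 4 → quotient 5, remainder 3
4 ÷ 3 → quotient 1, remainder 1
3 ÷ 1 → quotient 3, remainder 0

[9; 1, 3, 5, 1, 3]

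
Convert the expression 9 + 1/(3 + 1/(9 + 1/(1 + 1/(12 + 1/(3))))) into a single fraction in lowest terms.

11476/1231

Build up convergents one term at a time:
a_0 = 9: 9/1
a_1 = 3: 28/3
a_2 = 9: 261/28
a_3 = 1: 289/31
a_4 = 12: 3729/400
a_5 = 3: 11476/1231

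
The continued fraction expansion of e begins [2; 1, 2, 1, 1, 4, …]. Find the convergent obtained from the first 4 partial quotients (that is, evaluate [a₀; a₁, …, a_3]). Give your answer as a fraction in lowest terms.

Use the convergent recurrence hₖ = aₖ·hₖ₋₁ + hₖ₋₂ (and likewise for the denominators kₖ):
a_0 = 2: 2/1
a_1 = 1: 3/1
a_2 = 2: 8/3
a_3 = 1: 11/4

11/4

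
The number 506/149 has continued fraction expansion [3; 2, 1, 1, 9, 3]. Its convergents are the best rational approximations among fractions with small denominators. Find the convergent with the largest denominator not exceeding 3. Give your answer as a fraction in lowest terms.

a_0 = 3: 3/1  (≤ bound)
a_1 = 2: 7/2  (≤ bound)
a_2 = 1: 10/3  (≤ bound)
a_3 = 1: 17/5  (> 3, stop)

10/3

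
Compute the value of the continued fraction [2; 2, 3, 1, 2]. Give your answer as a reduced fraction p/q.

Starting at the tail and folding back:
Start with 2.
1 + 1/(2/1) = 1 + 1/2 = 3/2
3 + 1/(3/2) = 3 + 2/3 = 11/3
2 + 1/(11/3) = 2 + 3/11 = 25/11
2 + 1/(25/11) = 2 + 11/25 = 61/25

61/25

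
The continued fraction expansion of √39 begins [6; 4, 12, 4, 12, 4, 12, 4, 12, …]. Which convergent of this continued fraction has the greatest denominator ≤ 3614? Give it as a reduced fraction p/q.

a_0 = 6: 6/1  (≤ bound)
a_1 = 4: 25/4  (≤ bound)
a_2 = 12: 306/49  (≤ bound)
a_3 = 4: 1249/200  (≤ bound)
a_4 = 12: 15294/2449  (≤ bound)
a_5 = 4: 62425/9996  (> 3614, stop)

15294/2449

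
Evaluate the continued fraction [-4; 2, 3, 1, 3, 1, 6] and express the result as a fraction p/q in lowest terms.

Compute successive convergents:
a_0 = -4: -4/1
a_1 = 2: -7/2
a_2 = 3: -25/7
a_3 = 1: -32/9
a_4 = 3: -121/34
a_5 = 1: -153/43
a_6 = 6: -1039/292

-1039/292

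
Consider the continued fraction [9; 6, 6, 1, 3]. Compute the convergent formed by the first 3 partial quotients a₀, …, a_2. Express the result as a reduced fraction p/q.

339/37

a_0 = 9: 9/1
a_1 = 6: 55/6
a_2 = 6: 339/37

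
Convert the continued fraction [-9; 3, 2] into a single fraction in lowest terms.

-61/7

a_0 = -9: -9/1
a_1 = 3: -26/3
a_2 = 2: -61/7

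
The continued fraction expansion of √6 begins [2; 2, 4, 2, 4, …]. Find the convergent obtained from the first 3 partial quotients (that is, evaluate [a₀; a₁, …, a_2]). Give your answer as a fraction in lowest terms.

Use the convergent recurrence hₖ = aₖ·hₖ₋₁ + hₖ₋₂ (and likewise for the denominators kₖ):
a_0 = 2: 2/1
a_1 = 2: 5/2
a_2 = 4: 22/9

22/9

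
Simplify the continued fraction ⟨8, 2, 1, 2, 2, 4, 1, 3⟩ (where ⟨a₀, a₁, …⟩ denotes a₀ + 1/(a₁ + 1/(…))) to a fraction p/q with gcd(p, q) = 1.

3289/393

Start with 3.
1 + 1/(3/1) = 1 + 1/3 = 4/3
4 + 1/(4/3) = 4 + 3/4 = 19/4
2 + 1/(19/4) = 2 + 4/19 = 42/19
2 + 1/(42/19) = 2 + 19/42 = 103/42
1 + 1/(103/42) = 1 + 42/103 = 145/103
2 + 1/(145/103) = 2 + 103/145 = 393/145
8 + 1/(393/145) = 8 + 145/393 = 3289/393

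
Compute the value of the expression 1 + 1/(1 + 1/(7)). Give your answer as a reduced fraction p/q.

15/8

Start with 7.
1 + 1/(7/1) = 1 + 1/7 = 8/7
1 + 1/(8/7) = 1 + 7/8 = 15/8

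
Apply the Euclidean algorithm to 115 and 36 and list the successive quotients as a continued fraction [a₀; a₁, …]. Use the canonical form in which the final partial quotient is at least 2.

115 ÷ 36 → quotient 3, remainder 7
36 ÷ 7 → quotient 5, remainder 1
7 ÷ 1 → quotient 7, remainder 0

[3; 5, 7]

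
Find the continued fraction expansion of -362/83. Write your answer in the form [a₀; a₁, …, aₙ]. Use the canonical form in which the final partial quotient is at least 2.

Apply division with remainder until the remainder is 0:
⌊-362/83⌋ = -5, remainder 53
⌊83/53⌋ = 1, remainder 30
⌊53/30⌋ = 1, remainder 23
⌊30/23⌋ = 1, remainder 7
⌊23/7⌋ = 3, remainder 2
⌊7/2⌋ = 3, remainder 1
⌊2/1⌋ = 2, remainder 0

[-5; 1, 1, 1, 3, 3, 2]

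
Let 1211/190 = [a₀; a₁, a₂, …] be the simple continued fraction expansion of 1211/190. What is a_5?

2

Run the Euclidean algorithm, recording each quotient:
⌊1211/190⌋ = 6, remainder 71
⌊190/71⌋ = 2, remainder 48
⌊71/48⌋ = 1, remainder 23
⌊48/23⌋ = 2, remainder 2
⌊23/2⌋ = 11, remainder 1
⌊2/1⌋ = 2, remainder 0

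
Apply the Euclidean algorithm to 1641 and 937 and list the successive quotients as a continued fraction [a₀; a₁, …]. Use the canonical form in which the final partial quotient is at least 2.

[1; 1, 3, 46, 1, 1, 2]

Run the Euclidean algorithm, recording each quotient:
⌊1641/937⌋ = 1, remainder 704
⌊937/704⌋ = 1, remainder 233
⌊704/233⌋ = 3, remainder 5
⌊233/5⌋ = 46, remainder 3
⌊5/3⌋ = 1, remainder 2
⌊3/2⌋ = 1, remainder 1
⌊2/1⌋ = 2, remainder 0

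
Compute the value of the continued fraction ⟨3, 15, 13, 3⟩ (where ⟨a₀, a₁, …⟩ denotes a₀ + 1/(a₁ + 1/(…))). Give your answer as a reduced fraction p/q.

Start with 3.
13 + 1/(3/1) = 13 + 1/3 = 40/3
15 + 1/(40/3) = 15 + 3/40 = 603/40
3 + 1/(603/40) = 3 + 40/603 = 1849/603

1849/603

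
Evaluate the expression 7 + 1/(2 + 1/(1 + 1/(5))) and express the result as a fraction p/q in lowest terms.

125/17

Work from the innermost term outward:
Start with 5.
1 + 1/(5/1) = 1 + 1/5 = 6/5
2 + 1/(6/5) = 2 + 5/6 = 17/6
7 + 1/(17/6) = 7 + 6/17 = 125/17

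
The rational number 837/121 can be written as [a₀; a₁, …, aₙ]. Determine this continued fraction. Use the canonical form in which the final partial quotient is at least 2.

Repeatedly divide and take the remainder:
837 ÷ 121 → quotient 6, remainder 111
121 ÷ 111 → quotient 1, remainder 10
111 ÷ 10 → quotient 11, remainder 1
10 ÷ 1 → quotient 10, remainder 0

[6; 1, 11, 10]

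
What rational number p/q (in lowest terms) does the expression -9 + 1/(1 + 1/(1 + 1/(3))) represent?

-59/7

Start with 3.
1 + 1/(3/1) = 1 + 1/3 = 4/3
1 + 1/(4/3) = 1 + 3/4 = 7/4
-9 + 1/(7/4) = -9 + 4/7 = -59/7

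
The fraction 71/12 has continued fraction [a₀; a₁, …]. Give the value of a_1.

71 = 5·12 + 11, so a_0 = 5
12 = 1·11 + 1, so a_1 = 1

1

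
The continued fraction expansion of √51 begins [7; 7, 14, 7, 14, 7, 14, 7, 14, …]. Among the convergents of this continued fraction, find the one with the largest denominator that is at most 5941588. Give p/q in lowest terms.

7068593/989801

List convergents until the denominator exceeds the bound:
a_0 = 7: 7/1  (≤ bound)
a_1 = 7: 50/7  (≤ bound)
a_2 = 14: 707/99  (≤ bound)
a_3 = 7: 4999/700  (≤ bound)
a_4 = 14: 70693/9899  (≤ bound)
a_5 = 7: 499850/69993  (≤ bound)
a_6 = 14: 7068593/989801  (≤ bound)
a_7 = 7: 49980001/6998600  (> 5941588, stop)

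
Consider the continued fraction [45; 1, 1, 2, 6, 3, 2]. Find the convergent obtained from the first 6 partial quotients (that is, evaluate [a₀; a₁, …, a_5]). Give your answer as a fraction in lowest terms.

Build up convergents one term at a time:
a_0 = 45: 45/1
a_1 = 1: 46/1
a_2 = 1: 91/2
a_3 = 2: 228/5
a_4 = 6: 1459/32
a_5 = 3: 4605/101

4605/101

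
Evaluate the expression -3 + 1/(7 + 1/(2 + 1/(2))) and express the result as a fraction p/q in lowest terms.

a_0 = -3: -3/1
a_1 = 7: -20/7
a_2 = 2: -43/15
a_3 = 2: -106/37

-106/37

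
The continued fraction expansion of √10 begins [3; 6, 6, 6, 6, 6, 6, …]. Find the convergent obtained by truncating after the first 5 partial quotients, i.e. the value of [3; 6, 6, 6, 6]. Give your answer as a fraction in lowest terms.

a_0 = 3: 3/1
a_1 = 6: 19/6
a_2 = 6: 117/37
a_3 = 6: 721/228
a_4 = 6: 4443/1405

4443/1405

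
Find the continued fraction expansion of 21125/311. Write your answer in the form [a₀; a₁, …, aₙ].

⌊21125/311⌋ = 67, remainder 288
⌊311/288⌋ = 1, remainder 23
⌊288/23⌋ = 12, remainder 12
⌊23/12⌋ = 1, remainder 11
⌊12/11⌋ = 1, remainder 1
⌊11/1⌋ = 11, remainder 0

[67; 1, 12, 1, 1, 11]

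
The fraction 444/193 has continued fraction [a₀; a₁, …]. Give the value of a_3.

19

⌊444/193⌋ = 2, remainder 58
⌊193/58⌋ = 3, remainder 19
⌊58/19⌋ = 3, remainder 1
⌊19/1⌋ = 19, remainder 0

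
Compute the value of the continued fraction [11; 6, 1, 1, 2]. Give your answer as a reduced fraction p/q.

a_0 = 11: 11/1
a_1 = 6: 67/6
a_2 = 1: 78/7
a_3 = 1: 145/13
a_4 = 2: 368/33

368/33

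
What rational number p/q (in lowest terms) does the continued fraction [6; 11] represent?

a_0 = 6: 6/1
a_1 = 11: 67/11

67/11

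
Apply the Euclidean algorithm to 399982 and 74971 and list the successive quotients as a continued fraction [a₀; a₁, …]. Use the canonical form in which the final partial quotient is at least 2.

[5; 2, 1, 60, 3, 1, 1, 58]

Run the Euclidean algorithm, recording each quotient:
399982 = 5·74971 + 25127, so a_0 = 5
74971 = 2·25127 + 24717, so a_1 = 2
25127 = 1·24717 + 410, so a_2 = 1
24717 = 60·410 + 117, so a_3 = 60
410 = 3·117 + 59, so a_4 = 3
117 = 1·59 + 58, so a_5 = 1
59 = 1·58 + 1, so a_6 = 1
58 = 58·1 + 0, so a_7 = 58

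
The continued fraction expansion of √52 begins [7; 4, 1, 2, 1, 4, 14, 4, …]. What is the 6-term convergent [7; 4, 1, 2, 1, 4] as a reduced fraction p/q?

Compute successive convergents:
a_0 = 7: 7/1
a_1 = 4: 29/4
a_2 = 1: 36/5
a_3 = 2: 101/14
a_4 = 1: 137/19
a_5 = 4: 649/90

649/90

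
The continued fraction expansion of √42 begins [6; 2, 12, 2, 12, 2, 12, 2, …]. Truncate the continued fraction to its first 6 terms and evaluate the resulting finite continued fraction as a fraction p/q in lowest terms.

8749/1350

Use the convergent recurrence hₖ = aₖ·hₖ₋₁ + hₖ₋₂ (and likewise for the denominators kₖ):
a_0 = 6: 6/1
a_1 = 2: 13/2
a_2 = 12: 162/25
a_3 = 2: 337/52
a_4 = 12: 4206/649
a_5 = 2: 8749/1350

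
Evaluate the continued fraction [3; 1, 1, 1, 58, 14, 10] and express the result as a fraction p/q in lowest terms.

91055/24846

Start with 10.
14 + 1/(10/1) = 14 + 1/10 = 141/10
58 + 1/(141/10) = 58 + 10/141 = 8188/141
1 + 1/(8188/141) = 1 + 141/8188 = 8329/8188
1 + 1/(8329/8188) = 1 + 8188/8329 = 16517/8329
1 + 1/(16517/8329) = 1 + 8329/16517 = 24846/16517
3 + 1/(24846/16517) = 3 + 16517/24846 = 91055/24846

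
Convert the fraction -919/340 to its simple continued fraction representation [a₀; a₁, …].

Apply division with remainder until the remainder is 0:
-919 ÷ 340 → quotient -3, remainder 101
340 ÷ 101 → quotient 3, remainder 37
101 ÷ 37 → quotient 2, remainder 27
37 ÷ 27 → quotient 1, remainder 10
27 ÷ 10 → quotient 2, remainder 7
10 ÷ 7 → quotient 1, remainder 3
7 ÷ 3 → quotient 2, remainder 1
3 ÷ 1 → quotient 3, remainder 0

[-3; 3, 2, 1, 2, 1, 2, 3]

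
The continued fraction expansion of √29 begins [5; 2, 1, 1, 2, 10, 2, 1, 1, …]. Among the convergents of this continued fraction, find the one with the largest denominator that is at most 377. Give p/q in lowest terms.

a_0 = 5: 5/1  (≤ bound)
a_1 = 2: 11/2  (≤ bound)
a_2 = 1: 16/3  (≤ bound)
a_3 = 1: 27/5  (≤ bound)
a_4 = 2: 70/13  (≤ bound)
a_5 = 10: 727/135  (≤ bound)
a_6 = 2: 1524/283  (≤ bound)
a_7 = 1: 2251/418  (> 377, stop)

1524/283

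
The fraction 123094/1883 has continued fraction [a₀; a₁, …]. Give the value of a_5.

1

Repeatedly divide and take the remainder:
123094 ÷ 1883 → quotient 65, remainder 699
1883 ÷ 699 → quotient 2, remainder 485
699 ÷ 485 → quotient 1, remainder 214
485 ÷ 214 → quotient 2, remainder 57
214 ÷ 57 → quotient 3, remainder 43
57 ÷ 43 → quotient 1, remainder 14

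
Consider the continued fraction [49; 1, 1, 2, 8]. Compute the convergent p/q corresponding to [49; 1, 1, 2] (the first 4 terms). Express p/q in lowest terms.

a_0 = 49: 49/1
a_1 = 1: 50/1
a_2 = 1: 99/2
a_3 = 2: 248/5

248/5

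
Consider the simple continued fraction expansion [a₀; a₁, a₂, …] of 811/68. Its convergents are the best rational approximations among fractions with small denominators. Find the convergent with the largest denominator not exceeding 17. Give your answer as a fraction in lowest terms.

a_0 = 11: 11/1  (≤ bound)
a_1 = 1: 12/1  (≤ bound)
a_2 = 12: 155/13  (≤ bound)
a_3 = 1: 167/14  (≤ bound)
a_4 = 1: 322/27  (> 17, stop)

167/14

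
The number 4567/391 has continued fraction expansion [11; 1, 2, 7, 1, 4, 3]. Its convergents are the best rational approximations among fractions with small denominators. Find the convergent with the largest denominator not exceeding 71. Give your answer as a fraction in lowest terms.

292/25

a_0 = 11: 11/1  (≤ bound)
a_1 = 1: 12/1  (≤ bound)
a_2 = 2: 35/3  (≤ bound)
a_3 = 7: 257/22  (≤ bound)
a_4 = 1: 292/25  (≤ bound)
a_5 = 4: 1425/122  (> 71, stop)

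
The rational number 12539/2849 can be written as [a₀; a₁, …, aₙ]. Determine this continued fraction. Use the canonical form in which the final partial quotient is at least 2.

Repeatedly divide and take the remainder:
12539 = 4·2849 + 1143, so a_0 = 4
2849 = 2·1143 + 563, so a_1 = 2
1143 = 2·563 + 17, so a_2 = 2
563 = 33·17 + 2, so a_3 = 33
17 = 8·2 + 1, so a_4 = 8
2 = 2·1 + 0, so a_5 = 2

[4; 2, 2, 33, 8, 2]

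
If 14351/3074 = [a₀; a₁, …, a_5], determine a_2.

2

14351 ÷ 3074 → quotient 4, remainder 2055
3074 ÷ 2055 → quotient 1, remainder 1019
2055 ÷ 1019 → quotient 2, remainder 17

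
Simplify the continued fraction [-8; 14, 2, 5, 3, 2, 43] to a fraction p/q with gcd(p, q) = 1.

-403354/50859

Start with 43.
2 + 1/(43/1) = 2 + 1/43 = 87/43
3 + 1/(87/43) = 3 + 43/87 = 304/87
5 + 1/(304/87) = 5 + 87/304 = 1607/304
2 + 1/(1607/304) = 2 + 304/1607 = 3518/1607
14 + 1/(3518/1607) = 14 + 1607/3518 = 50859/3518
-8 + 1/(50859/3518) = -8 + 3518/50859 = -403354/50859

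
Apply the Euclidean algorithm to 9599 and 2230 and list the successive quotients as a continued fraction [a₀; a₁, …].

[4; 3, 3, 1, 1, 13, 3, 2]

⌊9599/2230⌋ = 4, remainder 679
⌊2230/679⌋ = 3, remainder 193
⌊679/193⌋ = 3, remainder 100
⌊193/100⌋ = 1, remainder 93
⌊100/93⌋ = 1, remainder 7
⌊93/7⌋ = 13, remainder 2
⌊7/2⌋ = 3, remainder 1
⌊2/1⌋ = 2, remainder 0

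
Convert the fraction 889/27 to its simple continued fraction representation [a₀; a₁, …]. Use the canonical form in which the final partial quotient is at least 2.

[32; 1, 12, 2]

889 = 32·27 + 25, so a_0 = 32
27 = 1·25 + 2, so a_1 = 1
25 = 12·2 + 1, so a_2 = 12
2 = 2·1 + 0, so a_3 = 2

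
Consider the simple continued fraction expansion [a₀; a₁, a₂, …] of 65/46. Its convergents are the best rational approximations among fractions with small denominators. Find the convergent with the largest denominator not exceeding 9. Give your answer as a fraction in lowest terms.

7/5

a_0 = 1: 1/1  (≤ bound)
a_1 = 2: 3/2  (≤ bound)
a_2 = 2: 7/5  (≤ bound)
a_3 = 2: 17/12  (> 9, stop)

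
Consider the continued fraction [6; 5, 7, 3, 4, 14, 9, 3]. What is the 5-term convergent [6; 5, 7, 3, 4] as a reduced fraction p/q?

a_0 = 6: 6/1
a_1 = 5: 31/5
a_2 = 7: 223/36
a_3 = 3: 700/113
a_4 = 4: 3023/488

3023/488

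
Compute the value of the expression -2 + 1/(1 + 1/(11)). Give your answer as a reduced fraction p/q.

-13/12

Start with 11.
1 + 1/(11/1) = 1 + 1/11 = 12/11
-2 + 1/(12/11) = -2 + 11/12 = -13/12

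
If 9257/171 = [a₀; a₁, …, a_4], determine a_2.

2

⌊9257/171⌋ = 54, remainder 23
⌊171/23⌋ = 7, remainder 10
⌊23/10⌋ = 2, remainder 3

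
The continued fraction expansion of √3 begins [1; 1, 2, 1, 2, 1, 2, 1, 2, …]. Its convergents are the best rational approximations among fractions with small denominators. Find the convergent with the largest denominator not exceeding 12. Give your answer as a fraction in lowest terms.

a_0 = 1: 1/1  (≤ bound)
a_1 = 1: 2/1  (≤ bound)
a_2 = 2: 5/3  (≤ bound)
a_3 = 1: 7/4  (≤ bound)
a_4 = 2: 19/11  (≤ bound)
a_5 = 1: 26/15  (> 12, stop)

19/11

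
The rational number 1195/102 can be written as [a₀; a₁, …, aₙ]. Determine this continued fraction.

[11; 1, 2, 1, 1, 14]

Repeatedly divide and take the remainder:
⌊1195/102⌋ = 11, remainder 73
⌊102/73⌋ = 1, remainder 29
⌊73/29⌋ = 2, remainder 15
⌊29/15⌋ = 1, remainder 14
⌊15/14⌋ = 1, remainder 1
⌊14/1⌋ = 14, remainder 0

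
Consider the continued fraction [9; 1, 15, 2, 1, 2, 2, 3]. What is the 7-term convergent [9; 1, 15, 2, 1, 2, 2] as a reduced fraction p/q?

Collapse the nested fraction from the inside out:
Start with 2.
2 + 1/(2/1) = 2 + 1/2 = 5/2
1 + 1/(5/2) = 1 + 2/5 = 7/5
2 + 1/(7/5) = 2 + 5/7 = 19/7
15 + 1/(19/7) = 15 + 7/19 = 292/19
1 + 1/(292/19) = 1 + 19/292 = 311/292
9 + 1/(311/292) = 9 + 292/311 = 3091/311

3091/311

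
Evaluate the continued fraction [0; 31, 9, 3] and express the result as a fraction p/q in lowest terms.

28/871

Starting at the tail and folding back:
Start with 3.
9 + 1/(3/1) = 9 + 1/3 = 28/3
31 + 1/(28/3) = 31 + 3/28 = 871/28
0 + 1/(871/28) = 0 + 28/871 = 28/871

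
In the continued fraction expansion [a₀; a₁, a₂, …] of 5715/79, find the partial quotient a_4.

2

5715 ÷ 79 → quotient 72, remainder 27
79 ÷ 27 → quotient 2, remainder 25
27 ÷ 25 → quotient 1, remainder 2
25 ÷ 2 → quotient 12, remainder 1
2 ÷ 1 → quotient 2, remainder 0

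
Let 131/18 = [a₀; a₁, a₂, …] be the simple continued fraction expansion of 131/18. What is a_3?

1

Apply division with remainder until the remainder is 0:
⌊131/18⌋ = 7, remainder 5
⌊18/5⌋ = 3, remainder 3
⌊5/3⌋ = 1, remainder 2
⌊3/2⌋ = 1, remainder 1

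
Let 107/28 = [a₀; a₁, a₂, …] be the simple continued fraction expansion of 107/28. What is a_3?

⌊107/28⌋ = 3, remainder 23
⌊28/23⌋ = 1, remainder 5
⌊23/5⌋ = 4, remainder 3
⌊5/3⌋ = 1, remainder 2

1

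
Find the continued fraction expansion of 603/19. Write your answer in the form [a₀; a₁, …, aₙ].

[31; 1, 2, 1, 4]

603 = 31·19 + 14, so a_0 = 31
19 = 1·14 + 5, so a_1 = 1
14 = 2·5 + 4, so a_2 = 2
5 = 1·4 + 1, so a_3 = 1
4 = 4·1 + 0, so a_4 = 4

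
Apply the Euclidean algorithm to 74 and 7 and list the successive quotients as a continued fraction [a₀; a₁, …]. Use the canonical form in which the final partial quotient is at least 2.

Run the Euclidean algorithm, recording each quotient:
74 ÷ 7 → quotient 10, remainder 4
7 ÷ 4 → quotient 1, remainder 3
4 ÷ 3 → quotient 1, remainder 1
3 ÷ 1 → quotient 3, remainder 0

[10; 1, 1, 3]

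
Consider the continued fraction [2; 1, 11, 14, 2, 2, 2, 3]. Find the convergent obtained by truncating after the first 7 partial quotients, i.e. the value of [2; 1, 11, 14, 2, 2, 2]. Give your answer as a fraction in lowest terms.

6091/2088

Start with 2.
2 + 1/(2/1) = 2 + 1/2 = 5/2
2 + 1/(5/2) = 2 + 2/5 = 12/5
14 + 1/(12/5) = 14 + 5/12 = 173/12
11 + 1/(173/12) = 11 + 12/173 = 1915/173
1 + 1/(1915/173) = 1 + 173/1915 = 2088/1915
2 + 1/(2088/1915) = 2 + 1915/2088 = 6091/2088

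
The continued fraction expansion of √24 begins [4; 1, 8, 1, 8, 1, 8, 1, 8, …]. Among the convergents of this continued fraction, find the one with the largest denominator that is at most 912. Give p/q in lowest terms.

4316/881

a_0 = 4: 4/1  (≤ bound)
a_1 = 1: 5/1  (≤ bound)
a_2 = 8: 44/9  (≤ bound)
a_3 = 1: 49/10  (≤ bound)
a_4 = 8: 436/89  (≤ bound)
a_5 = 1: 485/99  (≤ bound)
a_6 = 8: 4316/881  (≤ bound)
a_7 = 1: 4801/980  (> 912, stop)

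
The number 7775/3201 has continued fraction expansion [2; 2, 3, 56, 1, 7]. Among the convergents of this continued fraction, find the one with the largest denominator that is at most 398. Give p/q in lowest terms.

a_0 = 2: 2/1  (≤ bound)
a_1 = 2: 5/2  (≤ bound)
a_2 = 3: 17/7  (≤ bound)
a_3 = 56: 957/394  (≤ bound)
a_4 = 1: 974/401  (> 398, stop)

957/394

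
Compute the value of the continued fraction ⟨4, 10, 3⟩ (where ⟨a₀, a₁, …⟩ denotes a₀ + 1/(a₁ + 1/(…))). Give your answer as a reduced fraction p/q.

127/31

Start with 3.
10 + 1/(3/1) = 10 + 1/3 = 31/3
4 + 1/(31/3) = 4 + 3/31 = 127/31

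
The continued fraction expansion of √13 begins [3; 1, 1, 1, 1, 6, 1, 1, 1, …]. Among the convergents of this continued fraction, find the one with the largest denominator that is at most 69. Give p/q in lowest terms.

List convergents until the denominator exceeds the bound:
a_0 = 3: 3/1  (≤ bound)
a_1 = 1: 4/1  (≤ bound)
a_2 = 1: 7/2  (≤ bound)
a_3 = 1: 11/3  (≤ bound)
a_4 = 1: 18/5  (≤ bound)
a_5 = 6: 119/33  (≤ bound)
a_6 = 1: 137/38  (≤ bound)
a_7 = 1: 256/71  (> 69, stop)

137/38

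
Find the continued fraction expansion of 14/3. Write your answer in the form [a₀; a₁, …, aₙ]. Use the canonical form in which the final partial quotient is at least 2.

14 ÷ 3 → quotient 4, remainder 2
3 ÷ 2 → quotient 1, remainder 1
2 ÷ 1 → quotient 2, remainder 0

[4; 1, 2]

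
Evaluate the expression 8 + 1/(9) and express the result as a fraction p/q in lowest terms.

Compute successive convergents:
a_0 = 8: 8/1
a_1 = 9: 73/9

73/9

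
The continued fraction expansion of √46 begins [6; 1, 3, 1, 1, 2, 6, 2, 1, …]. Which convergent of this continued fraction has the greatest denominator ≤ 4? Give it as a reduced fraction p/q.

27/4

List convergents until the denominator exceeds the bound:
a_0 = 6: 6/1  (≤ bound)
a_1 = 1: 7/1  (≤ bound)
a_2 = 3: 27/4  (≤ bound)
a_3 = 1: 34/5  (> 4, stop)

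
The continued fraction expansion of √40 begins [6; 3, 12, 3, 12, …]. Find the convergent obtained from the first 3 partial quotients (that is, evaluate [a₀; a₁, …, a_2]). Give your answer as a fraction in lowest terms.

Starting at the tail and folding back:
Start with 12.
3 + 1/(12/1) = 3 + 1/12 = 37/12
6 + 1/(37/12) = 6 + 12/37 = 234/37

234/37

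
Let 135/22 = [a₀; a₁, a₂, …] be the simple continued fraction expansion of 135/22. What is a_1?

135 = 6·22 + 3, so a_0 = 6
22 = 7·3 + 1, so a_1 = 7

7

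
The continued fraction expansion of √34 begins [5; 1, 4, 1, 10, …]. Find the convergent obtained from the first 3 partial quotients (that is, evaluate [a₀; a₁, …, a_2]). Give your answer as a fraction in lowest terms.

Work from the innermost term outward:
Start with 4.
1 + 1/(4/1) = 1 + 1/4 = 5/4
5 + 1/(5/4) = 5 + 4/5 = 29/5

29/5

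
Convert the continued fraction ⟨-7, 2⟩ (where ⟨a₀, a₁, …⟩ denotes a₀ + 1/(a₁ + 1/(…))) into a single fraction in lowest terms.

Work from the innermost term outward:
Start with 2.
-7 + 1/(2/1) = -7 + 1/2 = -13/2

-13/2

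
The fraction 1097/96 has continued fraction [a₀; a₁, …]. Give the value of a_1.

Repeatedly divide and take the remainder:
1097 = 11·96 + 41, so a_0 = 11
96 = 2·41 + 14, so a_1 = 2

2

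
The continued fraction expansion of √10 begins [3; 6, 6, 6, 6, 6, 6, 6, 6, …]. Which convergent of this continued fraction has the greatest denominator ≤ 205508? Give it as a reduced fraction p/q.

168717/53353

a_0 = 3: 3/1  (≤ bound)
a_1 = 6: 19/6  (≤ bound)
a_2 = 6: 117/37  (≤ bound)
a_3 = 6: 721/228  (≤ bound)
a_4 = 6: 4443/1405  (≤ bound)
a_5 = 6: 27379/8658  (≤ bound)
a_6 = 6: 168717/53353  (≤ bound)
a_7 = 6: 1039681/328776  (> 205508, stop)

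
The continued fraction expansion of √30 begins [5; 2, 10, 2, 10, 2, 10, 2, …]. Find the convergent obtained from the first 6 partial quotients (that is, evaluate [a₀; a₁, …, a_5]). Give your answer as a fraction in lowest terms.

5291/966

Compute successive convergents:
a_0 = 5: 5/1
a_1 = 2: 11/2
a_2 = 10: 115/21
a_3 = 2: 241/44
a_4 = 10: 2525/461
a_5 = 2: 5291/966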